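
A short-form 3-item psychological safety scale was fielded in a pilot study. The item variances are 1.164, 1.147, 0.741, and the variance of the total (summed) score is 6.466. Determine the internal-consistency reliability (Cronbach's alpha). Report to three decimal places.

ΣVar(i) = 1.164 + 1.147 + 0.741 = 3.052
α = (k/(k−1))·(1 − ΣVar(i)/Var(T)) = (3/2)·(1 − 3.052/6.466) = 0.792

Cronbach's alpha = 0.792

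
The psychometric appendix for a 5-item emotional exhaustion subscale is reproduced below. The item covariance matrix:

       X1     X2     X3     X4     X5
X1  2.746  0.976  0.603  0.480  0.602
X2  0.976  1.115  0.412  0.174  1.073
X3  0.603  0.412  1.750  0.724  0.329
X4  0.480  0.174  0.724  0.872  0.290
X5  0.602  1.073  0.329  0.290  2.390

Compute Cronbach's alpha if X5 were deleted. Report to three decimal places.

α = 0.680

Remaining items: X1, X2, X3, X4 (k = 4).
ΣVar(i) = 2.746 + 1.115 + 1.750 + 0.872 = 6.483
σ²_T = 6.483 + 2 × 3.369 = 13.221
α (item deleted) = (4/3)·(1 − 6.483/13.221) = 0.680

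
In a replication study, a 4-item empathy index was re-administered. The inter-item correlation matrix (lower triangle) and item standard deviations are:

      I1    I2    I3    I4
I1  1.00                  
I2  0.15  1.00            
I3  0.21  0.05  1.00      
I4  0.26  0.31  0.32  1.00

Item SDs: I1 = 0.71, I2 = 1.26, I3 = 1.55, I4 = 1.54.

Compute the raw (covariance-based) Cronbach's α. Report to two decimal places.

α = 0.51

Σσ²ᵢ = 0.71² + 1.26² + 1.55² + 1.54² = 6.8658
Covariances σ_ij = r_ij · s_i · s_j:
  σ(I1,I2) = 0.15 × 0.71 × 1.26 = 0.1342
  σ(I1,I3) = 0.21 × 0.71 × 1.55 = 0.2311
  σ(I1,I4) = 0.26 × 0.71 × 1.54 = 0.2843
  σ(I2,I3) = 0.05 × 1.26 × 1.55 = 0.0977
  σ(I2,I4) = 0.31 × 1.26 × 1.54 = 0.6015
  σ(I3,I4) = 0.32 × 1.55 × 1.54 = 0.7638
σ²_T = Σσ²ᵢ + 2·Σσ_ij = 6.8658 + 2 × 2.1126 = 11.0910
α = (4/3)·(1 − 6.8658/11.0910) = 0.51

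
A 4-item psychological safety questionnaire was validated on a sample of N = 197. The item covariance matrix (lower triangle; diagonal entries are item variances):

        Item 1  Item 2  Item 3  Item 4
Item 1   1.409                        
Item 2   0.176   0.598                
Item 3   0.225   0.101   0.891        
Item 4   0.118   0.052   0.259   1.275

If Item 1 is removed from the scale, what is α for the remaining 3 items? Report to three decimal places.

Remaining items: Item 2, Item 3, Item 4 (k = 3).
Σσᵢ² = 0.598 + 0.891 + 1.275 = 2.764
Var(T) = 2.764 + 2 × 0.412 = 3.588
α (item deleted) = (3/2)·(1 − 2.764/3.588) = 0.344

α = 0.344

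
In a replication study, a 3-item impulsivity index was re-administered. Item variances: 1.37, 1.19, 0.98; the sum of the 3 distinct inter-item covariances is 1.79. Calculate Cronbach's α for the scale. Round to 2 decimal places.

sum of item variances = 1.37 + 1.19 + 0.98 = 3.54
Sum of distinct covariances = 1.79
σ²_T = sum of item variances + 2·Σcov = 3.54 + 2 × 1.79 = 7.12
α = (3/2)·(1 − 3.54/7.12) = 0.75

α = 0.75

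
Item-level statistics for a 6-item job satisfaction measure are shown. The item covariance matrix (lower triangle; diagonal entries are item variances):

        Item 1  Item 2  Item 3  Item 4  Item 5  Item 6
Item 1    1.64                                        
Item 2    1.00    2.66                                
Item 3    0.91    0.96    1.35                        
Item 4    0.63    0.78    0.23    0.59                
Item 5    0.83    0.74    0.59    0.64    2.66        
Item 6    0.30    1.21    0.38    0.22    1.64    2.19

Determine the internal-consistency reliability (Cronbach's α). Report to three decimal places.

α = 0.799

Σσ²ᵢ = 1.64 + 2.66 + 1.35 + 0.59 + 2.66 + 2.19 = 11.09
Σ_{i<j} σ_ij = 11.06
total variance = 11.09 + 2 × 11.06 = 33.21
α = (k/(k−1))·(1 − Σσ²ᵢ/total variance) = (6/5)·(1 − 11.09/33.21) = 0.799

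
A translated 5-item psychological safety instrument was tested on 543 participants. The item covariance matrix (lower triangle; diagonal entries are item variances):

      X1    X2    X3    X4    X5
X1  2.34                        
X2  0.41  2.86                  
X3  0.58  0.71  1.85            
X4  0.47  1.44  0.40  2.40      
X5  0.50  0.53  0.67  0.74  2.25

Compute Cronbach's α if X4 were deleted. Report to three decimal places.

Cronbach's α = 0.563

Remaining items: X1, X2, X3, X5 (k = 4).
Σσ²ᵢ = 2.34 + 2.86 + 1.85 + 2.25 = 9.30
Var(T) = 9.30 + 2 × 3.40 = 16.10
α (item deleted) = (4/3)·(1 − 9.30/16.10) = 0.563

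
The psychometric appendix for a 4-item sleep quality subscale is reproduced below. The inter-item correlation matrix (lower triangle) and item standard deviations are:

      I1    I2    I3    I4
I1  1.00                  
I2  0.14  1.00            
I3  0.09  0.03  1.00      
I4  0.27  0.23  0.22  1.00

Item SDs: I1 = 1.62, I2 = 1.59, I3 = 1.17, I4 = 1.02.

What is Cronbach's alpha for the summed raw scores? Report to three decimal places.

α = 0.408

Σσ²ᵢ = 1.62² + 1.59² + 1.17² + 1.02² = 7.5618
Covariances σ_ij = r_ij · s_i · s_j:
  σ(I1,I2) = 0.14 × 1.62 × 1.59 = 0.3606
  σ(I1,I3) = 0.09 × 1.62 × 1.17 = 0.1706
  σ(I1,I4) = 0.27 × 1.62 × 1.02 = 0.4461
  σ(I2,I3) = 0.03 × 1.59 × 1.17 = 0.0558
  σ(I2,I4) = 0.23 × 1.59 × 1.02 = 0.3730
  σ(I3,I4) = 0.22 × 1.17 × 1.02 = 0.2625
σ²_T = Σσ²ᵢ + 2·Σσ_ij = 7.5618 + 2 × 1.6686 = 10.8990
α = (4/3)·(1 − 7.5618/10.8990) = 0.408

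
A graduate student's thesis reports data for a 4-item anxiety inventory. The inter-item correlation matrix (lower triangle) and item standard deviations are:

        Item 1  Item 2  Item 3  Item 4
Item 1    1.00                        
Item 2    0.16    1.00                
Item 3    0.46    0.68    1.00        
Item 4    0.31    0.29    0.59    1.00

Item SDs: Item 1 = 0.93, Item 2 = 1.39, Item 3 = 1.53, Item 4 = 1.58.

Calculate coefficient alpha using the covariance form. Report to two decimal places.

Σσ²ᵢ = 0.93² + 1.39² + 1.53² + 1.58² = 7.6343
Covariances σ_ij = r_ij · s_i · s_j:
  σ(Item 1,Item 2) = 0.16 × 0.93 × 1.39 = 0.2068
  σ(Item 1,Item 3) = 0.46 × 0.93 × 1.53 = 0.6545
  σ(Item 1,Item 4) = 0.31 × 0.93 × 1.58 = 0.4555
  σ(Item 2,Item 3) = 0.68 × 1.39 × 1.53 = 1.4462
  σ(Item 2,Item 4) = 0.29 × 1.39 × 1.58 = 0.6369
  σ(Item 3,Item 4) = 0.59 × 1.53 × 1.58 = 1.4263
σ²_T = Σσ²ᵢ + 2·Σσ_ij = 7.6343 + 2 × 4.8262 = 17.2867
α = (4/3)·(1 − 7.6343/17.2867) = 0.74

coefficient alpha = 0.74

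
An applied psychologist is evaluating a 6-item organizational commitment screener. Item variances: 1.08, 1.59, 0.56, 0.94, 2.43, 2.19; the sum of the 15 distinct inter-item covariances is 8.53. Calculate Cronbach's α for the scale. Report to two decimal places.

Σσᵢ² = 1.08 + 1.59 + 0.56 + 0.94 + 2.43 + 2.19 = 8.79
Sum of distinct covariances = 8.53
total variance = Σσᵢ² + 2·Σcov = 8.79 + 2 × 8.53 = 25.85
α = (6/5)·(1 − 8.79/25.85) = 0.79

Cronbach's α = 0.79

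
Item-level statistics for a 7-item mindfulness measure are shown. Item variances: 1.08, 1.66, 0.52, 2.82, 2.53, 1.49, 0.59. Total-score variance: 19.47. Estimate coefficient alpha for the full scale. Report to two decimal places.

α = 0.53

Σσᵢ² = 1.08 + 1.66 + 0.52 + 2.82 + 2.53 + 1.49 + 0.59 = 10.69
α = (k/(k−1))·(1 − Σσᵢ²/σ²_total) = (7/6)·(1 − 10.69/19.47) = 0.53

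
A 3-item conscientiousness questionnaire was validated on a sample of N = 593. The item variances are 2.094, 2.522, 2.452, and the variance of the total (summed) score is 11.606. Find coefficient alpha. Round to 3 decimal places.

ΣVar(i) = 2.094 + 2.522 + 2.452 = 7.068
α = (k/(k−1))·(1 − ΣVar(i)/σ²_T) = (3/2)·(1 − 7.068/11.606) = 0.587

α = 0.587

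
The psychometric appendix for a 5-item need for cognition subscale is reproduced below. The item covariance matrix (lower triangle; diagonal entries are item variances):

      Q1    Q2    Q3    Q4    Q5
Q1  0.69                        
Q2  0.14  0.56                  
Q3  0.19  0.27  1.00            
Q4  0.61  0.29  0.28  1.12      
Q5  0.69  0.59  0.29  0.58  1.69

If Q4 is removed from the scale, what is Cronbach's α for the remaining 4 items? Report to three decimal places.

Remaining items: Q1, Q2, Q3, Q5 (k = 4).
Σσᵢ² = 0.69 + 0.56 + 1.00 + 1.69 = 3.94
total variance = 3.94 + 2 × 2.17 = 8.28
α (item deleted) = (4/3)·(1 − 3.94/8.28) = 0.699

α = 0.699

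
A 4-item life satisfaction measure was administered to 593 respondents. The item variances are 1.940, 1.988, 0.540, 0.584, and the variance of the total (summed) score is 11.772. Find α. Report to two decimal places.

α = 0.76

ΣVar(i) = 1.940 + 1.988 + 0.540 + 0.584 = 5.052
α = (k/(k−1))·(1 − ΣVar(i)/σ²_T) = (4/3)·(1 − 5.052/11.772) = 0.76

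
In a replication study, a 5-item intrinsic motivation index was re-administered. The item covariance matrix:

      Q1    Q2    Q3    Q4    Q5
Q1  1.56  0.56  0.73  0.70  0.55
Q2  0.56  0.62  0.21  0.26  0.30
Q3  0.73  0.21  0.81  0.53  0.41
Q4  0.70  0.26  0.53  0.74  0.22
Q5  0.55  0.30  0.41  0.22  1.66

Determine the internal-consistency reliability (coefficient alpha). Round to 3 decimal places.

coefficient alpha = 0.780

Σσ²ᵢ = 1.56 + 0.62 + 0.81 + 0.74 + 1.66 = 5.39
Σ_{i<j} σ_ij = 4.47
total variance = 5.39 + 2 × 4.47 = 14.33
α = (k/(k−1))·(1 − Σσ²ᵢ/total variance) = (5/4)·(1 − 5.39/14.33) = 0.780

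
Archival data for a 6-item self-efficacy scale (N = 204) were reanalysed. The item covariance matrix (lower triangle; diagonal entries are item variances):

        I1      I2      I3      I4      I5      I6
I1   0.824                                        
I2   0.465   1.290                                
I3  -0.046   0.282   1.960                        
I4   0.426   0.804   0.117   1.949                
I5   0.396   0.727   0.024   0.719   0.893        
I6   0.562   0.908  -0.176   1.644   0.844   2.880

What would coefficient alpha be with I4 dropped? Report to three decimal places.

Remaining items: I1, I2, I3, I5, I6 (k = 5).
Σσᵢ² = 0.824 + 1.290 + 1.960 + 0.893 + 2.880 = 7.847
Var(T) = 7.847 + 2 × 3.986 = 15.819
α (item deleted) = (5/4)·(1 − 7.847/15.819) = 0.630

α = 0.630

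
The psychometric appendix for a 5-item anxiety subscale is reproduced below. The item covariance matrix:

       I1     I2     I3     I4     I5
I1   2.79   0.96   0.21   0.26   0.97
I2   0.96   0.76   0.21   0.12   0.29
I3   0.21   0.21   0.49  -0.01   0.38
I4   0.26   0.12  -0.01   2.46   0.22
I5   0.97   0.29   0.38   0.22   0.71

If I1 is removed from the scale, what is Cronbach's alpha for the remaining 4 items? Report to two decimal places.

Remaining items: I2, I3, I4, I5 (k = 4).
Σσ²ᵢ = 0.76 + 0.49 + 2.46 + 0.71 = 4.42
total variance = 4.42 + 2 × 1.21 = 6.84
α (item deleted) = (4/3)·(1 − 4.42/6.84) = 0.47

Cronbach's alpha = 0.47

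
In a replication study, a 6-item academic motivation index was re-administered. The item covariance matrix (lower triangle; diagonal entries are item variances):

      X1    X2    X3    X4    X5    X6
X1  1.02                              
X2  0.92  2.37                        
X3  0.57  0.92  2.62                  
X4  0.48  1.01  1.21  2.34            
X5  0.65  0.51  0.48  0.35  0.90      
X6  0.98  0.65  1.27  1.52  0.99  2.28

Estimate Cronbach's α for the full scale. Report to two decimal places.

α = 0.82

sum of item variances = 1.02 + 2.37 + 2.62 + 2.34 + 0.90 + 2.28 = 11.53
Sum of off-diagonal covariances = 12.51
total variance = 11.53 + 2 × 12.51 = 36.55
α = (k/(k−1))·(1 − sum of item variances/total variance) = (6/5)·(1 − 11.53/36.55) = 0.82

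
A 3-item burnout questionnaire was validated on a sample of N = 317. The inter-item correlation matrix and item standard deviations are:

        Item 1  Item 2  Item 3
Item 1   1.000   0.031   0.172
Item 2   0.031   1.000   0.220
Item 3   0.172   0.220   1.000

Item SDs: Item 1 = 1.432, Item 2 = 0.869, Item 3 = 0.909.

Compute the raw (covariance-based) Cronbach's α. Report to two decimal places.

α = 0.29

Σσ²ᵢ = 1.432² + 0.869² + 0.909² = 3.6321
Covariances σ_ij = r_ij · s_i · s_j:
  σ(Item 1,Item 2) = 0.031 × 1.432 × 0.869 = 0.0386
  σ(Item 1,Item 3) = 0.172 × 1.432 × 0.909 = 0.2239
  σ(Item 2,Item 3) = 0.220 × 0.869 × 0.909 = 0.1738
σ²_T = Σσ²ᵢ + 2·Σσ_ij = 3.6321 + 2 × 0.4363 = 4.5047
α = (3/2)·(1 − 3.6321/4.5047) = 0.29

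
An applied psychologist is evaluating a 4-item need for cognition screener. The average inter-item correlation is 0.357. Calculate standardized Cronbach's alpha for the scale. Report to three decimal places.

Standardized α = k·r̄ / (1 + (k−1)·r̄) = 4 × 0.357 / (1 + 3 × 0.357)
  = 1.4280 / 2.0710 = 0.690

α = 0.690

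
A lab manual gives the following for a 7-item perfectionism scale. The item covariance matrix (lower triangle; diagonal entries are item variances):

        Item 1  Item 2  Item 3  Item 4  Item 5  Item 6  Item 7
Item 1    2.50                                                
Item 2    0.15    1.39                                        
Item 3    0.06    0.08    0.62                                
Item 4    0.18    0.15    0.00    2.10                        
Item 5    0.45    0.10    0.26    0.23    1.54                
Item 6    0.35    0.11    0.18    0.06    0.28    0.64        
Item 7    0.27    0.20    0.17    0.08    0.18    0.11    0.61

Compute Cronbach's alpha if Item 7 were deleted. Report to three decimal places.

Cronbach's alpha = 0.450

Remaining items: Item 1, Item 2, Item 3, Item 4, Item 5, Item 6 (k = 6).
Σσᵢ² = 2.50 + 1.39 + 0.62 + 2.10 + 1.54 + 0.64 = 8.79
total variance = 8.79 + 2 × 2.64 = 14.07
α (item deleted) = (6/5)·(1 − 8.79/14.07) = 0.450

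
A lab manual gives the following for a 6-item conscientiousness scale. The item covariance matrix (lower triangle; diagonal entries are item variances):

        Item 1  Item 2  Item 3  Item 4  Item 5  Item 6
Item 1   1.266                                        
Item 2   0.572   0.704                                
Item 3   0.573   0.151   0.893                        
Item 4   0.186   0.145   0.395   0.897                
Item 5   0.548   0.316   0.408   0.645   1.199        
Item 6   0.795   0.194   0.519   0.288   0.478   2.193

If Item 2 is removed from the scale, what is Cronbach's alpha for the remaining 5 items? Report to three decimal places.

Cronbach's alpha = 0.750

Remaining items: Item 1, Item 3, Item 4, Item 5, Item 6 (k = 5).
ΣVar(i) = 1.266 + 0.893 + 0.897 + 1.199 + 2.193 = 6.448
σ²_total = 6.448 + 2 × 4.835 = 16.118
α (item deleted) = (5/4)·(1 − 6.448/16.118) = 0.750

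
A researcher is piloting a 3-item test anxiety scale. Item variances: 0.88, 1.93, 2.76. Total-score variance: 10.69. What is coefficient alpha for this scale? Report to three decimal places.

Σσ²ᵢ = 0.88 + 1.93 + 2.76 = 5.57
α = (k/(k−1))·(1 − Σσ²ᵢ/total variance) = (3/2)·(1 − 5.57/10.69) = 0.718

coefficient alpha = 0.718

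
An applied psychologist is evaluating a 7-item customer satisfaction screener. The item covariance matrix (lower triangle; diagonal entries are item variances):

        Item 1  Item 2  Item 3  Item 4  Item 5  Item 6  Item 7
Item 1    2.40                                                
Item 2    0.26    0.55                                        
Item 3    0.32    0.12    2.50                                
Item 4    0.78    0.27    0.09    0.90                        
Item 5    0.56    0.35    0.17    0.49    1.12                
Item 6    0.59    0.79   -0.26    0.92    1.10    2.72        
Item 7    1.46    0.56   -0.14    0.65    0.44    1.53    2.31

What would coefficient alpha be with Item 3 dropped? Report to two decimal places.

Remaining items: Item 1, Item 2, Item 4, Item 5, Item 6, Item 7 (k = 6).
sum of item variances = 2.40 + 0.55 + 0.90 + 1.12 + 2.72 + 2.31 = 10.00
σ²_total = 10.00 + 2 × 10.75 = 31.50
α (item deleted) = (6/5)·(1 − 10.00/31.50) = 0.82

coefficient alpha = 0.82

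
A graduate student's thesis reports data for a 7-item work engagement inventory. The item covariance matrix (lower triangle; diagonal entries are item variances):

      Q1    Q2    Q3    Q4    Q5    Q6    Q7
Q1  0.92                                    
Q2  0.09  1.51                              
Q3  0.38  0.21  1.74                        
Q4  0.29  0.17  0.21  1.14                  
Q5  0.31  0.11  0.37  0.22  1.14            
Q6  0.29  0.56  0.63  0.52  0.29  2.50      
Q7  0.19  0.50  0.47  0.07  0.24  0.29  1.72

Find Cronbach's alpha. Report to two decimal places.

ΣVar(i) = 0.92 + 1.51 + 1.74 + 1.14 + 1.14 + 2.50 + 1.72 = 10.67
Sum of off-diagonal covariances = 6.41
σ²_total = 10.67 + 2 × 6.41 = 23.49
α = (k/(k−1))·(1 − ΣVar(i)/σ²_total) = (7/6)·(1 − 10.67/23.49) = 0.64

Cronbach's alpha = 0.64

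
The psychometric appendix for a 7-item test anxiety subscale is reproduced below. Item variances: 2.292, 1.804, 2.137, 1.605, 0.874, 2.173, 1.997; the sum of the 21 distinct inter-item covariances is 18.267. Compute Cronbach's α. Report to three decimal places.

Cronbach's α = 0.863

sum of item variances = 2.292 + 1.804 + 2.137 + 1.605 + 0.874 + 2.173 + 1.997 = 12.882
Sum of distinct covariances = 18.267
total variance = sum of item variances + 2·Σcov = 12.882 + 2 × 18.267 = 49.416
α = (7/6)·(1 − 12.882/49.416) = 0.863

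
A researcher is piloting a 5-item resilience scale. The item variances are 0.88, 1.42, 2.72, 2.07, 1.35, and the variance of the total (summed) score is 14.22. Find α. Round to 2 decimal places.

Σσ²ᵢ = 0.88 + 1.42 + 2.72 + 2.07 + 1.35 = 8.44
α = (k/(k−1))·(1 − Σσ²ᵢ/Var(T)) = (5/4)·(1 − 8.44/14.22) = 0.51

α = 0.51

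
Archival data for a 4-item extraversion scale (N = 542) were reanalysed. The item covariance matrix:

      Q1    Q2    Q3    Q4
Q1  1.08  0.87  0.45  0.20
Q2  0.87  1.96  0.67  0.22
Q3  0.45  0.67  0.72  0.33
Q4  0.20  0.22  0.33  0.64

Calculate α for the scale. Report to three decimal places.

ΣVar(i) = 1.08 + 1.96 + 0.72 + 0.64 = 4.40
Σ_{i<j} σ_ij = 2.74
total variance = 4.40 + 2 × 2.74 = 9.88
α = (k/(k−1))·(1 − ΣVar(i)/total variance) = (4/3)·(1 − 4.40/9.88) = 0.740

α = 0.740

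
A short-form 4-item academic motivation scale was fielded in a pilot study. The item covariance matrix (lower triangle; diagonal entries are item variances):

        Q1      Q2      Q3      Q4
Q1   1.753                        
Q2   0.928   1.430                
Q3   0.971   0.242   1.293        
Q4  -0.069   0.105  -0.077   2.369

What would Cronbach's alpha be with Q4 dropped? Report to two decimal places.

Cronbach's alpha = 0.73

Remaining items: Q1, Q2, Q3 (k = 3).
Σσᵢ² = 1.753 + 1.430 + 1.293 = 4.476
Var(T) = 4.476 + 2 × 2.141 = 8.758
α (item deleted) = (3/2)·(1 − 4.476/8.758) = 0.73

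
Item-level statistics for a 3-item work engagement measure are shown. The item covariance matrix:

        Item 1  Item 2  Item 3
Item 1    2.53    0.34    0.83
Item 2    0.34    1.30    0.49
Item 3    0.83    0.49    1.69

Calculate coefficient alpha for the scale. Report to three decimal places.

Σσᵢ² = 2.53 + 1.30 + 1.69 = 5.52
Sum of the distinct covariances = 1.66
σ²_T = 5.52 + 2 × 1.66 = 8.84
α = (k/(k−1))·(1 − Σσᵢ²/σ²_T) = (3/2)·(1 − 5.52/8.84) = 0.563

coefficient alpha = 0.563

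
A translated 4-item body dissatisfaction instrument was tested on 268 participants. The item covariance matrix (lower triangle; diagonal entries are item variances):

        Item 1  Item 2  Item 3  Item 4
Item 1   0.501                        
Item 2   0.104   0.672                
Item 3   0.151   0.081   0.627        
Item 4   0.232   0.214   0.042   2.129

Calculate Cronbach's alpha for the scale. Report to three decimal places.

sum of item variances = 0.501 + 0.672 + 0.627 + 2.129 = 3.929
Sum of the distinct covariances = 0.824
σ²_total = 3.929 + 2 × 0.824 = 5.577
α = (k/(k−1))·(1 − sum of item variances/σ²_total) = (4/3)·(1 − 3.929/5.577) = 0.394

Cronbach's alpha = 0.394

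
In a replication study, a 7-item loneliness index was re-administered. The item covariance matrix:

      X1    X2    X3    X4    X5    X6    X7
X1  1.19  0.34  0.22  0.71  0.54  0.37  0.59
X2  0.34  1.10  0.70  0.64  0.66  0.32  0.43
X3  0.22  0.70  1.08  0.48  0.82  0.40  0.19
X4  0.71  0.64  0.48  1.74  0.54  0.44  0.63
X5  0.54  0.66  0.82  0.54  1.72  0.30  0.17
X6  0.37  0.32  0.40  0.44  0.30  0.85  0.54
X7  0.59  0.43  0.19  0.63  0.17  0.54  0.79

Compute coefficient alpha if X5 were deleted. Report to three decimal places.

Remaining items: X1, X2, X3, X4, X6, X7 (k = 6).
ΣVar(i) = 1.19 + 1.10 + 1.08 + 1.74 + 0.85 + 0.79 = 6.75
total variance = 6.75 + 2 × 7.00 = 20.75
α (item deleted) = (6/5)·(1 − 6.75/20.75) = 0.810

coefficient alpha = 0.810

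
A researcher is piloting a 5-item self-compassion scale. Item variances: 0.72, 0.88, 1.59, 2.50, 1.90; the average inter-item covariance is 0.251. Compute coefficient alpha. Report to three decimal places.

sum of item variances = 0.72 + 0.88 + 1.59 + 2.50 + 1.90 = 7.59
Sum of the 10 distinct covariances = 10 × 0.251 = 2.510
total variance = sum of item variances + 2·Σcov = 7.59 + 2 × 2.510 = 12.610
α = (5/4)·(1 − 7.59/12.610) = 0.498

α = 0.498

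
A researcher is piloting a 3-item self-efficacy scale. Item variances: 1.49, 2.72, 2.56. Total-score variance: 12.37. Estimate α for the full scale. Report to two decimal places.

α = 0.68

sum of item variances = 1.49 + 2.72 + 2.56 = 6.77
α = (k/(k−1))·(1 − sum of item variances/Var(T)) = (3/2)·(1 − 6.77/12.37) = 0.68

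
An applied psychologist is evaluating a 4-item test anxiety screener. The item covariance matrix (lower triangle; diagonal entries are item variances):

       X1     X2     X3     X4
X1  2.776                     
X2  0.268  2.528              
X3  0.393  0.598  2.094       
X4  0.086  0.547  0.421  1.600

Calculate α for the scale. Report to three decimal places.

α = 0.453

sum of item variances = 2.776 + 2.528 + 2.094 + 1.600 = 8.998
Sum of off-diagonal covariances = 2.313
σ²_total = 8.998 + 2 × 2.313 = 13.624
α = (k/(k−1))·(1 − sum of item variances/σ²_total) = (4/3)·(1 − 8.998/13.624) = 0.453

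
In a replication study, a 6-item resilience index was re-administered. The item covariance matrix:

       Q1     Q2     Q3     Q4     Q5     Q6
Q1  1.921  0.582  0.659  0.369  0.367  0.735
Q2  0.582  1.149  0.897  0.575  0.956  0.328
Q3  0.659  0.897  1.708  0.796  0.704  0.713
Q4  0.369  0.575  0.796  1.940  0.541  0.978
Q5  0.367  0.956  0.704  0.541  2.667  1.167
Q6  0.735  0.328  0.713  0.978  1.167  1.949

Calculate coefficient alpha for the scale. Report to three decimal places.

ΣVar(i) = 1.921 + 1.149 + 1.708 + 1.940 + 2.667 + 1.949 = 11.334
Sum of the distinct covariances = 10.367
total variance = 11.334 + 2 × 10.367 = 32.068
α = (k/(k−1))·(1 − ΣVar(i)/total variance) = (6/5)·(1 − 11.334/32.068) = 0.776

α = 0.776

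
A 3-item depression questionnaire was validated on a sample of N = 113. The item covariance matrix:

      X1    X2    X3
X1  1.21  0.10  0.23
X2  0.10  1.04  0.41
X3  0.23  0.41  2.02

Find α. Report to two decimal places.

Σσ²ᵢ = 1.21 + 1.04 + 2.02 = 4.27
Σ_{i<j} σ_ij = 0.74
σ²_total = 4.27 + 2 × 0.74 = 5.75
α = (k/(k−1))·(1 − Σσ²ᵢ/σ²_total) = (3/2)·(1 − 4.27/5.75) = 0.39

α = 0.39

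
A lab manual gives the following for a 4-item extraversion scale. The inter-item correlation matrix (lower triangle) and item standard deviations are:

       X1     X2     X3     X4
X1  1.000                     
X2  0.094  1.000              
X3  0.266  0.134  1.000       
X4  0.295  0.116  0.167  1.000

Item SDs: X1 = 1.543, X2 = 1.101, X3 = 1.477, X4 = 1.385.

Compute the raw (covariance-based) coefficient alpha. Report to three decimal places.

coefficient alpha = 0.476

Σσ²ᵢ = 1.543² + 1.101² + 1.477² + 1.385² = 7.6928
Covariances σ_ij = r_ij · s_i · s_j:
  σ(X1,X2) = 0.094 × 1.543 × 1.101 = 0.1597
  σ(X1,X3) = 0.266 × 1.543 × 1.477 = 0.6062
  σ(X1,X4) = 0.295 × 1.543 × 1.385 = 0.6304
  σ(X2,X3) = 0.134 × 1.101 × 1.477 = 0.2179
  σ(X2,X4) = 0.116 × 1.101 × 1.385 = 0.1769
  σ(X3,X4) = 0.167 × 1.477 × 1.385 = 0.3416
σ²_T = Σσ²ᵢ + 2·Σσ_ij = 7.6928 + 2 × 2.1327 = 11.9582
α = (4/3)·(1 − 7.6928/11.9582) = 0.476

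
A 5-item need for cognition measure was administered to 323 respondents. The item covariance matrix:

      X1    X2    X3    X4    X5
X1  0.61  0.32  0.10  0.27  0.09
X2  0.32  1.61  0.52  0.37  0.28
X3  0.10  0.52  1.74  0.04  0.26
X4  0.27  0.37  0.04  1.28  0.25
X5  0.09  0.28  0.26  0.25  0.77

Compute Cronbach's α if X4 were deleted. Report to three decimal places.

Remaining items: X1, X2, X3, X5 (k = 4).
sum of item variances = 0.61 + 1.61 + 1.74 + 0.77 = 4.73
Var(T) = 4.73 + 2 × 1.57 = 7.87
α (item deleted) = (4/3)·(1 − 4.73/7.87) = 0.532

Cronbach's α = 0.532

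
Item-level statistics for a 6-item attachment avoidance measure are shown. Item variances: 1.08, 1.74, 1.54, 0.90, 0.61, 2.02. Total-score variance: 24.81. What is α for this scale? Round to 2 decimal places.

Σσ²ᵢ = 1.08 + 1.74 + 1.54 + 0.90 + 0.61 + 2.02 = 7.89
α = (k/(k−1))·(1 − Σσ²ᵢ/σ²_T) = (6/5)·(1 − 7.89/24.81) = 0.82

α = 0.82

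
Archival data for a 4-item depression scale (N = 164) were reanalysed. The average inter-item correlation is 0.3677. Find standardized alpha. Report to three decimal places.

standardized alpha = 0.699

Standardized α = k·r̄ / (1 + (k−1)·r̄) = 4 × 0.3677 / (1 + 3 × 0.3677)
  = 1.4708 / 2.1031 = 0.699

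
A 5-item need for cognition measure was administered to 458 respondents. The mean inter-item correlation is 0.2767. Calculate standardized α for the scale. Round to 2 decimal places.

α = 0.66

Standardized α = k·r̄ / (1 + (k−1)·r̄) = 5 × 0.2767 / (1 + 4 × 0.2767)
  = 1.3835 / 2.1068 = 0.66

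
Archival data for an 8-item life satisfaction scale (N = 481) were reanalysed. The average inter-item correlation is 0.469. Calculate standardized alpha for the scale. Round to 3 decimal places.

standardized alpha = 0.876

Standardized α = k·r̄ / (1 + (k−1)·r̄) = 8 × 0.469 / (1 + 7 × 0.469)
  = 3.7520 / 4.2830 = 0.876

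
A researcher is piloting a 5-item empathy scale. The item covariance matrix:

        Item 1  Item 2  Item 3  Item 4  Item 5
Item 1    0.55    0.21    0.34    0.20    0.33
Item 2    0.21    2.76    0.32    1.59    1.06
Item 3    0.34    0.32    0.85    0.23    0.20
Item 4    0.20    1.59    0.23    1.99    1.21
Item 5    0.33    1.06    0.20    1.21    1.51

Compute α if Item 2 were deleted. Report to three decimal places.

α = 0.675

Remaining items: Item 1, Item 3, Item 4, Item 5 (k = 4).
sum of item variances = 0.55 + 0.85 + 1.99 + 1.51 = 4.90
total variance = 4.90 + 2 × 2.51 = 9.92
α (item deleted) = (4/3)·(1 − 4.90/9.92) = 0.675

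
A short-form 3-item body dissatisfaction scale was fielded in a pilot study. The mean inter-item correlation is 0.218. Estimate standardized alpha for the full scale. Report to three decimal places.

Standardized α = k·r̄ / (1 + (k−1)·r̄) = 3 × 0.218 / (1 + 2 × 0.218)
  = 0.6540 / 1.4360 = 0.455

standardized alpha = 0.455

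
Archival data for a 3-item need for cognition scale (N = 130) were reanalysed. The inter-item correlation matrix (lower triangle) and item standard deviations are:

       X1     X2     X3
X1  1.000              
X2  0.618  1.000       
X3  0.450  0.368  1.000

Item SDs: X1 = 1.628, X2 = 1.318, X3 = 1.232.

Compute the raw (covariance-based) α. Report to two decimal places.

α = 0.73

Σσ²ᵢ = 1.628² + 1.318² + 1.232² = 5.9053
Covariances σ_ij = r_ij · s_i · s_j:
  σ(X1,X2) = 0.618 × 1.628 × 1.318 = 1.3260
  σ(X1,X3) = 0.450 × 1.628 × 1.232 = 0.9026
  σ(X2,X3) = 0.368 × 1.318 × 1.232 = 0.5975
σ²_T = Σσ²ᵢ + 2·Σσ_ij = 5.9053 + 2 × 2.8261 = 11.5575
α = (3/2)·(1 − 5.9053/11.5575) = 0.73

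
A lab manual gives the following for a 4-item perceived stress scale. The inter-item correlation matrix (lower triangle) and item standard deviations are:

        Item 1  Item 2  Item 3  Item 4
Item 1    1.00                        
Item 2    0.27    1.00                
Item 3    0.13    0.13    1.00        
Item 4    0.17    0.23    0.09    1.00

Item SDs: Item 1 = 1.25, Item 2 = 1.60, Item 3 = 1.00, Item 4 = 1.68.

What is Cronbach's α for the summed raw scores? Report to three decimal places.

Σσ²ᵢ = 1.25² + 1.60² + 1.00² + 1.68² = 7.9449
Covariances σ_ij = r_ij · s_i · s_j:
  σ(Item 1,Item 2) = 0.27 × 1.25 × 1.60 = 0.5400
  σ(Item 1,Item 3) = 0.13 × 1.25 × 1.00 = 0.1625
  σ(Item 1,Item 4) = 0.17 × 1.25 × 1.68 = 0.3570
  σ(Item 2,Item 3) = 0.13 × 1.60 × 1.00 = 0.2080
  σ(Item 2,Item 4) = 0.23 × 1.60 × 1.68 = 0.6182
  σ(Item 3,Item 4) = 0.09 × 1.00 × 1.68 = 0.1512
σ²_T = Σσ²ᵢ + 2·Σσ_ij = 7.9449 + 2 × 2.0369 = 12.0187
α = (4/3)·(1 − 7.9449/12.0187) = 0.452

Cronbach's α = 0.452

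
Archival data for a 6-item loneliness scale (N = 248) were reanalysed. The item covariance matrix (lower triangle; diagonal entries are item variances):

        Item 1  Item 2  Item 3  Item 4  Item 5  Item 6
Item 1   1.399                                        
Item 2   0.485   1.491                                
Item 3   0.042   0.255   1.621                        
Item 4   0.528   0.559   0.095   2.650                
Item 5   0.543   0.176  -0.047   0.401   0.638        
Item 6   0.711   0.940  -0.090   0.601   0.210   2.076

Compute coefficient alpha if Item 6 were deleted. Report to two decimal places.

Remaining items: Item 1, Item 2, Item 3, Item 4, Item 5 (k = 5).
ΣVar(i) = 1.399 + 1.491 + 1.621 + 2.650 + 0.638 = 7.799
σ²_T = 7.799 + 2 × 3.037 = 13.873
α (item deleted) = (5/4)·(1 − 7.799/13.873) = 0.55

coefficient alpha = 0.55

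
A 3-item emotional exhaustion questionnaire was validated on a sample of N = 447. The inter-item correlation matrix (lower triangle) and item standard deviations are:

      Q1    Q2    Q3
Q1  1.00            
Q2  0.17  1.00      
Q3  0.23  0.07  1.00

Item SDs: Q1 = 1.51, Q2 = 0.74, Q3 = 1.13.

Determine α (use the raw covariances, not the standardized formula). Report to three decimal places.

α = 0.357

Σσ²ᵢ = 1.51² + 0.74² + 1.13² = 4.1046
Covariances σ_ij = r_ij · s_i · s_j:
  σ(Q1,Q2) = 0.17 × 1.51 × 0.74 = 0.1900
  σ(Q1,Q3) = 0.23 × 1.51 × 1.13 = 0.3924
  σ(Q2,Q3) = 0.07 × 0.74 × 1.13 = 0.0585
σ²_T = Σσ²ᵢ + 2·Σσ_ij = 4.1046 + 2 × 0.6409 = 5.3864
α = (3/2)·(1 − 4.1046/5.3864) = 0.357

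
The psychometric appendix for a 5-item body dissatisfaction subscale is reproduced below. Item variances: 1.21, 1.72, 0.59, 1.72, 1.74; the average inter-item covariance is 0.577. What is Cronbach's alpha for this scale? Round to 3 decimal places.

Cronbach's alpha = 0.779

Σσᵢ² = 1.21 + 1.72 + 0.59 + 1.72 + 1.74 = 6.98
Sum of the 10 distinct covariances = 10 × 0.577 = 5.770
σ²_total = Σσᵢ² + 2·Σcov = 6.98 + 2 × 5.770 = 18.520
α = (5/4)·(1 − 6.98/18.520) = 0.779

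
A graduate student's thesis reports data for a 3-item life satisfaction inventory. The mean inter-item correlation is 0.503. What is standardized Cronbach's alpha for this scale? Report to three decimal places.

standardized Cronbach's alpha = 0.752

Standardized α = k·r̄ / (1 + (k−1)·r̄) = 3 × 0.503 / (1 + 2 × 0.503)
  = 1.5090 / 2.0060 = 0.752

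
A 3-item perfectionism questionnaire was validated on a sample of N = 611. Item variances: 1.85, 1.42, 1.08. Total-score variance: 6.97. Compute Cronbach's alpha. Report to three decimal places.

α = 0.564

Σσ²ᵢ = 1.85 + 1.42 + 1.08 = 4.35
α = (k/(k−1))·(1 − Σσ²ᵢ/σ²_T) = (3/2)·(1 − 4.35/6.97) = 0.564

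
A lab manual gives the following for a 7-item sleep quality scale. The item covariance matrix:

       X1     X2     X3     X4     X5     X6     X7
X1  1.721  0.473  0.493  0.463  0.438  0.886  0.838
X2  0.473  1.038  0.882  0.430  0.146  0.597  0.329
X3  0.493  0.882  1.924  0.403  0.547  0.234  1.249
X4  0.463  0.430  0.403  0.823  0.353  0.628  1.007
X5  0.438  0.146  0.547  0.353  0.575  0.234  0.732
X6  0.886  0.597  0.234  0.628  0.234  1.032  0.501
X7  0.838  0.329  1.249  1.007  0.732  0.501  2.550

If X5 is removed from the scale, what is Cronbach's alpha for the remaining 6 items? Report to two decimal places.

Remaining items: X1, X2, X3, X4, X6, X7 (k = 6).
Σσ²ᵢ = 1.721 + 1.038 + 1.924 + 0.823 + 1.032 + 2.550 = 9.088
σ²_T = 9.088 + 2 × 9.413 = 27.914
α (item deleted) = (6/5)·(1 − 9.088/27.914) = 0.81

α = 0.81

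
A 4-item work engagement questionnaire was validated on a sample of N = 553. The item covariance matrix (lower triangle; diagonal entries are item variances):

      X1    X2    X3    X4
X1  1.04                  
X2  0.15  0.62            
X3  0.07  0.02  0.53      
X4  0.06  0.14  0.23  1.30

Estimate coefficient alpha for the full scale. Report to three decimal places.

α = 0.370

Σσ²ᵢ = 1.04 + 0.62 + 0.53 + 1.30 = 3.49
Σ_{i<j} σ_ij = 0.67
σ²_total = 3.49 + 2 × 0.67 = 4.83
α = (k/(k−1))·(1 − Σσ²ᵢ/σ²_total) = (4/3)·(1 − 3.49/4.83) = 0.370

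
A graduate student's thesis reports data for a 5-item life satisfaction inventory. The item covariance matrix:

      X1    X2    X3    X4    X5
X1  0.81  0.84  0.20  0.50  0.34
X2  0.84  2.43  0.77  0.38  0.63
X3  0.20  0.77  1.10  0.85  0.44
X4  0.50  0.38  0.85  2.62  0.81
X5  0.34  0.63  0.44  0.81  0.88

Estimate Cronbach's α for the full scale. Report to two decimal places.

Cronbach's α = 0.74

Σσ²ᵢ = 0.81 + 2.43 + 1.10 + 2.62 + 0.88 = 7.84
Sum of the distinct covariances = 5.76
total variance = 7.84 + 2 × 5.76 = 19.36
α = (k/(k−1))·(1 − Σσ²ᵢ/total variance) = (5/4)·(1 − 7.84/19.36) = 0.74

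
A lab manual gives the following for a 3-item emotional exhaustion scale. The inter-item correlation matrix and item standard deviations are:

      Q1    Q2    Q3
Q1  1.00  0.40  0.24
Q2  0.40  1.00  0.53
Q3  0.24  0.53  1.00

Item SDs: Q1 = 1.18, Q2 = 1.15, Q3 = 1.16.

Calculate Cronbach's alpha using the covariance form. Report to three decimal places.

α = 0.656

Σσ²ᵢ = 1.18² + 1.15² + 1.16² = 4.0605
Covariances σ_ij = r_ij · s_i · s_j:
  σ(Q1,Q2) = 0.40 × 1.18 × 1.15 = 0.5428
  σ(Q1,Q3) = 0.24 × 1.18 × 1.16 = 0.3285
  σ(Q2,Q3) = 0.53 × 1.15 × 1.16 = 0.7070
σ²_T = Σσ²ᵢ + 2·Σσ_ij = 4.0605 + 2 × 1.5783 = 7.2171
α = (3/2)·(1 − 4.0605/7.2171) = 0.656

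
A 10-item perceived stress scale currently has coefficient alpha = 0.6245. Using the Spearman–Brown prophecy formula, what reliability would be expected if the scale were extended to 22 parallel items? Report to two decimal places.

predicted reliability = 0.79

Length factor m = 22/10 = 2.2000
α' = m·α / (1 + (m−1)·α)
   = 22/10 × 0.6245 / (1 + (22/10 − 1) × 0.6245)
   = 1.3739 / 1.7494 = 0.79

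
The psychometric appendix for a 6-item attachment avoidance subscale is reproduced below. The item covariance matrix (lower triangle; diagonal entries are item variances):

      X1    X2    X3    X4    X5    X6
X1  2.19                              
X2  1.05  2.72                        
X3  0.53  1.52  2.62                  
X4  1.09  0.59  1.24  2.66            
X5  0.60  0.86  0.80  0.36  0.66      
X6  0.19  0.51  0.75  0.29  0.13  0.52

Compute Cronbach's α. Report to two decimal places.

Cronbach's α = 0.78

sum of item variances = 2.19 + 2.72 + 2.62 + 2.66 + 0.66 + 0.52 = 11.37
Sum of off-diagonal covariances = 10.51
Var(T) = 11.37 + 2 × 10.51 = 32.39
α = (k/(k−1))·(1 − sum of item variances/Var(T)) = (6/5)·(1 − 11.37/32.39) = 0.78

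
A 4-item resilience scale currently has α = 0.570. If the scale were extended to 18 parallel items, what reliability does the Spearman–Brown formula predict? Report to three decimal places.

predicted reliability = 0.856

Length factor m = 18/4 = 4.5000
α' = m·α / (1 + (m−1)·α)
   = 18/4 × 0.570 / (1 + (18/4 − 1) × 0.570)
   = 2.5650 / 2.9950 = 0.856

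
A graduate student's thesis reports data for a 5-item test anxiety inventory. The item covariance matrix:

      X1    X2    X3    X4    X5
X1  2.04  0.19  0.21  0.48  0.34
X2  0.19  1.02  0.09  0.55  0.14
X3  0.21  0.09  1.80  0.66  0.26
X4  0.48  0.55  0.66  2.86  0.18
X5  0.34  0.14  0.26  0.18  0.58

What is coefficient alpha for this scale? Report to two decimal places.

sum of item variances = 2.04 + 1.02 + 1.80 + 2.86 + 0.58 = 8.30
Sum of off-diagonal covariances = 3.10
σ²_T = 8.30 + 2 × 3.10 = 14.50
α = (k/(k−1))·(1 − sum of item variances/σ²_T) = (5/4)·(1 − 8.30/14.50) = 0.53

coefficient alpha = 0.53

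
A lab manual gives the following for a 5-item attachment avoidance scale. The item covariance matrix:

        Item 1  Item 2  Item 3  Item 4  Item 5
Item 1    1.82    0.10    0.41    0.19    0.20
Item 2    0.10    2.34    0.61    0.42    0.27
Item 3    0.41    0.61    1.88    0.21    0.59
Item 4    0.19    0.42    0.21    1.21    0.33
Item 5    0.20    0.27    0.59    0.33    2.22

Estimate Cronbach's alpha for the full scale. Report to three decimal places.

α = 0.516

sum of item variances = 1.82 + 2.34 + 1.88 + 1.21 + 2.22 = 9.47
Σ_{i<j} σ_ij = 3.33
σ²_T = 9.47 + 2 × 3.33 = 16.13
α = (k/(k−1))·(1 − sum of item variances/σ²_T) = (5/4)·(1 − 9.47/16.13) = 0.516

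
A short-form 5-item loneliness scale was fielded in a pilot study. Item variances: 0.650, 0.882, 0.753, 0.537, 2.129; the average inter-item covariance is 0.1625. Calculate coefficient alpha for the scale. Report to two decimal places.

coefficient alpha = 0.50

ΣVar(i) = 0.650 + 0.882 + 0.753 + 0.537 + 2.129 = 4.951
Sum of the 10 distinct covariances = 10 × 0.1625 = 1.6250
Var(T) = ΣVar(i) + 2·Σcov = 4.951 + 2 × 1.6250 = 8.2010
α = (5/4)·(1 − 4.951/8.2010) = 0.50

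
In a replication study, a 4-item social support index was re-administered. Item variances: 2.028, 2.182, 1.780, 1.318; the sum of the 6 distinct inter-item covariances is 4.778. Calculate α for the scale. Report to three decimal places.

α = 0.756

Σσ²ᵢ = 2.028 + 2.182 + 1.780 + 1.318 = 7.308
Sum of distinct covariances = 4.778
Var(T) = Σσ²ᵢ + 2·Σcov = 7.308 + 2 × 4.778 = 16.864
α = (4/3)·(1 − 7.308/16.864) = 0.756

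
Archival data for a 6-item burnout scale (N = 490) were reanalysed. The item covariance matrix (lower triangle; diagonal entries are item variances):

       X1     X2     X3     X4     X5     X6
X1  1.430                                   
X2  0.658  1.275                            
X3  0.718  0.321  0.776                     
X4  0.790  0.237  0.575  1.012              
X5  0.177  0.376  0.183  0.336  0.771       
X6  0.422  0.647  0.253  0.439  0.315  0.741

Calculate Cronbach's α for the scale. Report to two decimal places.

Cronbach's α = 0.82

ΣVar(i) = 1.430 + 1.275 + 0.776 + 1.012 + 0.771 + 0.741 = 6.005
Sum of off-diagonal covariances = 6.447
total variance = 6.005 + 2 × 6.447 = 18.899
α = (k/(k−1))·(1 − ΣVar(i)/total variance) = (6/5)·(1 − 6.005/18.899) = 0.82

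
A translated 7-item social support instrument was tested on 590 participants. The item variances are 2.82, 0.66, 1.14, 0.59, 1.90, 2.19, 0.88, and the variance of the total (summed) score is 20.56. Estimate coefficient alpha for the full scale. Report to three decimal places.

Σσ²ᵢ = 2.82 + 0.66 + 1.14 + 0.59 + 1.90 + 2.19 + 0.88 = 10.18
α = (k/(k−1))·(1 − Σσ²ᵢ/σ²_T) = (7/6)·(1 − 10.18/20.56) = 0.589

α = 0.589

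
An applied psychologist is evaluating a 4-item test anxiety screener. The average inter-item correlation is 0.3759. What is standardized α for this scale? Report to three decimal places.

Standardized α = k·r̄ / (1 + (k−1)·r̄) = 4 × 0.3759 / (1 + 3 × 0.3759)
  = 1.5036 / 2.1277 = 0.707

α = 0.707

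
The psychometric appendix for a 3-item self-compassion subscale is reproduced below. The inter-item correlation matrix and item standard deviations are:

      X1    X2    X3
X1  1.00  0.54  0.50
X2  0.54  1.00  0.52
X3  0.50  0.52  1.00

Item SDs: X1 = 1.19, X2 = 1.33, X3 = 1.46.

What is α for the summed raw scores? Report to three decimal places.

Σσ²ᵢ = 1.19² + 1.33² + 1.46² = 5.3166
Covariances σ_ij = r_ij · s_i · s_j:
  σ(X1,X2) = 0.54 × 1.19 × 1.33 = 0.8547
  σ(X1,X3) = 0.50 × 1.19 × 1.46 = 0.8687
  σ(X2,X3) = 0.52 × 1.33 × 1.46 = 1.0097
σ²_T = Σσ²ᵢ + 2·Σσ_ij = 5.3166 + 2 × 2.7331 = 10.7828
α = (3/2)·(1 − 5.3166/10.7828) = 0.760

α = 0.760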